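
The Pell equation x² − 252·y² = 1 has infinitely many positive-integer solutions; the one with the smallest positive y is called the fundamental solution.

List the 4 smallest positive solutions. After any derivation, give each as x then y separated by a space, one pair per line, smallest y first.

127 8
32257 2032
8193151 516120
2081028097 131092448

√252 → a₀=15, period (1,6,1,30); ℓ=4 even so k=3
a_0=15:  p_0=15·1+0=15,  q_0=15·0+1=1
a_1=1:  p_1=1·15+1=16,  q_1=1·1+0=1
a_2=6:  p_2=6·16+15=111,  q_2=6·1+1=7
a_3=1:  p_3=1·111+16=127,  q_3=1·7+1=8
→ (127, 8).  Check: 127²=16129, 252·8²=16128, difference 1.
k=2:  x_2 = 127·127+252·8·8 = 32257,  y_2 = 127·8+8·127 = 2032
k=3:  x_3 = 127·32257+252·8·2032 = 8193151,  y_3 = 127·2032+8·32257 = 516120
k=4:  x_4 = 127·8193151+252·8·516120 = 2081028097,  y_4 = 127·516120+8·8193151 = 131092448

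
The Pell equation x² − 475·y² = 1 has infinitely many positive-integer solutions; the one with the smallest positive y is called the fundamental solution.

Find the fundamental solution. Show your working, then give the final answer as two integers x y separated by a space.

√475 → a₀=21, period (1,3,1,6,2,6,1,3,1,42); ℓ=10 even so k=9
k=0  a_k=21  p_k/q_k = 21/1
…
k=4  a_k=6  p_k/q_k = 741/34
…
k=6  a_k=6  p_k/q_k = 10287/472
…
k=8  a_k=3  p_k/q_k = 45921/2107
k=9  a_k=1  p_k/q_k = 57799/2652
→ (57799, 2652).  Check: 57799²=3340724401, 475·2652²=3340724400, difference 1.

57799 2652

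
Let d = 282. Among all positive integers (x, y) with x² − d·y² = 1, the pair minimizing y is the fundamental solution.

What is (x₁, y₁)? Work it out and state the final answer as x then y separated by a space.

2351 140

[16; 1,3,1,4,1,3,1,32] for √282; ℓ=8 ⇒ convergent index 7
i=0: a=16 ⇒ p=16, q=1
i=1: a=1 ⇒ p=17, q=1
…
i=3: a=1 ⇒ p=84, q=5
i=4: a=4 ⇒ p=403, q=24
i=5: a=1 ⇒ p=487, q=29
i=6: a=3 ⇒ p=1864, q=111
i=7: a=1 ⇒ p=2351, q=140
→ (2351, 140).  Check: 2351²=5527201, 282·140²=5527200, difference 1.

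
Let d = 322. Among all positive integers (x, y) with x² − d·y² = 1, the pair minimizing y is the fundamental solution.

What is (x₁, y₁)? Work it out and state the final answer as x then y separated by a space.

√322 = [17; 1,16,1,34, …], period ℓ=4 (even) → k=3
a_0=17:  p_0=17·1+0=17,  q_0=17·0+1=1
a_1=1:  p_1=1·17+1=18,  q_1=1·1+0=1
a_2=16:  p_2=16·18+17=305,  q_2=16·1+1=17
a_3=1:  p_3=1·305+18=323,  q_3=1·17+1=18
→ (323, 18).  Check: 323²=104329, 322·18²=104328, difference 1.

323 18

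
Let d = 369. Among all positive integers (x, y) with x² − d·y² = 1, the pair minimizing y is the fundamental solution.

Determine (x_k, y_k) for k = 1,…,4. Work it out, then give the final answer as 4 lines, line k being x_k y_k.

8396801 437120
141012534067201 7340819306240
2368108374136006451201 123278797782910239360
39769069528107045198367948801 2070295065004669620717268480

[19; 4,1,3,2,7,4,7,2,3,1,4,38] for √369; ℓ=12 ⇒ convergent index 11
step 0: (19, 1)  from 19·(1,0) + (0,1)
…
step 5: (6147, 320)  from 7·(826,43) + (365,19)
…
step 8: (393504, 20485)  from 2·(184045,9581) + (25414,1323)
…
step 10: (1758061, 91521)  from 1·(1364557,71036) + (393504,20485)
step 11: (8396801, 437120)  from 4·(1758061,91521) + (1364557,71036)
fundamental: x₁=8396801, y₁=437120  (since 70506267033601 − 369·191073894400 = 1)
(x_2, y_2) = (8396801·8396801 + 369·437120·437120, 8396801·437120 + 437120·8396801) = (141012534067201, 7340819306240)
(x_3, y_3) = (8396801·141012534067201 + 369·437120·7340819306240, 8396801·7340819306240 + 437120·141012534067201) = (2368108374136006451201, 123278797782910239360)
(x_4, y_4) = (8396801·2368108374136006451201 + 369·437120·123278797782910239360, 8396801·123278797782910239360 + 437120·2368108374136006451201) = (39769069528107045198367948801, 2070295065004669620717268480)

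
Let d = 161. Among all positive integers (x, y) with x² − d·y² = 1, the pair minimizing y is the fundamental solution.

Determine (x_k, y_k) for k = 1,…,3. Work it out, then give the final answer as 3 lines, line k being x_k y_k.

11775 928
277301249 21854400
6530444402175 514671119072

√161 → a₀=12, period (1,2,4,1,2,1,4,2,1,24); ℓ=10 even so k=9
i=0: a=12 ⇒ p=12, q=1
i=1: a=1 ⇒ p=13, q=1
i=2: a=2 ⇒ p=38, q=3
…
i=5: a=2 ⇒ p=571, q=45
…
i=8: a=2 ⇒ p=8108, q=639
i=9: a=1 ⇒ p=11775, q=928
fundamental: x₁=11775, y₁=928  (since 138650625 − 161·861184 = 1)
(x_2, y_2) = (11775·11775 + 161·928·928, 11775·928 + 928·11775) = (277301249, 21854400)
(x_3, y_3) = (11775·277301249 + 161·928·21854400, 11775·21854400 + 928·277301249) = (6530444402175, 514671119072)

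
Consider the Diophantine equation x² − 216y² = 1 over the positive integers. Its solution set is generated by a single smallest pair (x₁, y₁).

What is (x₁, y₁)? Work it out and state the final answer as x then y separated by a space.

√216 = [14; 1,2,3,2,1,28, …], period ℓ=6 (even) → k=5
a_0=14:  p_0=14·1+0=14,  q_0=14·0+1=1
…
a_3=3:  p_3=3·44+15=147,  q_3=3·3+1=10
a_4=2:  p_4=2·147+44=338,  q_4=2·10+3=23
a_5=1:  p_5=1·338+147=485,  q_5=1·23+10=33
(x₁, y₁) = (485, 33);  485² − 216·33² = 1 ✓

485 33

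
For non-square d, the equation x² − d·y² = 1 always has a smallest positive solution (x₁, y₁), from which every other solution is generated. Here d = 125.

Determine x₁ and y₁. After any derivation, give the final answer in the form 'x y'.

d=125: √d = [11; 5,1,1,5,22] (ℓ=5, odd), read p_9/q_9
i=0: a=11 ⇒ p=11, q=1
i=1: a=5 ⇒ p=56, q=5
…
i=5: a=22 ⇒ p=15127, q=1353
i=6: a=5 ⇒ p=76317, q=6826
i=7: a=1 ⇒ p=91444, q=8179
i=8: a=1 ⇒ p=167761, q=15005
i=9: a=5 ⇒ p=930249, q=83204
fundamental: x₁=930249, y₁=83204  (since 865363202001 − 125·6922905616 = 1)

930249 83204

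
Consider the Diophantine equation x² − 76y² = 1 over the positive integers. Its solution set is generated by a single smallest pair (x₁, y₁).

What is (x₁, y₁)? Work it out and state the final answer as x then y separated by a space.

[8; 1,2,1,1,5,4,5,1,1,2,1,16] for √76; ℓ=12 ⇒ convergent index 11
k=0  a_k=8  p_k/q_k = 8/1
k=1  a_k=1  p_k/q_k = 9/1
k=2  a_k=2  p_k/q_k = 26/3
k=3  a_k=1  p_k/q_k = 35/4
…
k=6  a_k=4  p_k/q_k = 1421/163
k=7  a_k=5  p_k/q_k = 7445/854
k=8  a_k=1  p_k/q_k = 8866/1017
k=9  a_k=1  p_k/q_k = 16311/1871
k=10  a_k=2  p_k/q_k = 41488/4759
k=11  a_k=1  p_k/q_k = 57799/6630
fundamental: x₁=57799, y₁=6630  (since 3340724401 − 76·43956900 = 1)

57799 6630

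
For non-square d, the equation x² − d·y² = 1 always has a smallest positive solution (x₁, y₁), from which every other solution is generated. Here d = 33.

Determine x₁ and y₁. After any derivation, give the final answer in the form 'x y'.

[5; 1,2,1,10] for √33; ℓ=4 ⇒ convergent index 3
step 0: (5, 1)  from 5·(1,0) + (0,1)
step 1: (6, 1)  from 1·(5,1) + (1,0)
step 2: (17, 3)  from 2·(6,1) + (5,1)
step 3: (23, 4)  from 1·(17,3) + (6,1)
fundamental: x₁=23, y₁=4  (since 529 − 33·16 = 1)

23 4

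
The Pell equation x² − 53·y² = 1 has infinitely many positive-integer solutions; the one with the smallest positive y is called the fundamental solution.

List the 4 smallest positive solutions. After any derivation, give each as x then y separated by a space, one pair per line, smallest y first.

√53 → a₀=7, period (3,1,1,3,14); ℓ=5 odd so k=9
i=0: a=7 ⇒ p=7, q=1
…
i=3: a=1 ⇒ p=51, q=7
i=4: a=3 ⇒ p=182, q=25
…
i=8: a=1 ⇒ p=18557, q=2549
i=9: a=3 ⇒ p=66249, q=9100
→ (66249, 9100).  Check: 66249²=4388930001, 53·9100²=4388930000, difference 1.
k=2:  x_2 = 66249·66249+53·9100·9100 = 8777860001,  y_2 = 66249·9100+9100·66249 = 1205731800
k=3:  x_3 = 66249·8777860001+53·9100·1205731800 = 1163048894346249,  y_3 = 66249·1205731800+9100·8777860001 = 159757052027300
k=4:  x_4 = 66249·1163048894346249+53·9100·159757052027300 = 154101652394311440001,  y_4 = 66249·159757052027300+9100·1163048894346249 = 21167489878307463600

66249 9100
8777860001 1205731800
1163048894346249 159757052027300
154101652394311440001 21167489878307463600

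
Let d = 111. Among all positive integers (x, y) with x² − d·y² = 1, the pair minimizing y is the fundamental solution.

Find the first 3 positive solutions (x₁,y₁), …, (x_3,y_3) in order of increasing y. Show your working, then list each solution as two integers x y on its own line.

295 28
174049 16520
102688615 9746772

[10; 1,1,6,1,1,20] for √111; ℓ=6 ⇒ convergent index 5
k=0  a_k=10  p_k/q_k = 10/1
…
k=4  a_k=1  p_k/q_k = 158/15
k=5  a_k=1  p_k/q_k = 295/28
→ (295, 28).  Check: 295²=87025, 111·28²=87024, difference 1.
(x_2, y_2) = (295·295 + 111·28·28, 295·28 + 28·295) = (174049, 16520)
(x_3, y_3) = (295·174049 + 111·28·16520, 295·16520 + 28·174049) = (102688615, 9746772)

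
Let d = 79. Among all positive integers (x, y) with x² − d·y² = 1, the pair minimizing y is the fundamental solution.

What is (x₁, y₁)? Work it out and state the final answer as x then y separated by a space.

[8; 1,7,1,16] for √79; ℓ=4 ⇒ convergent index 3
a_0=8:  p_0=8·1+0=8,  q_0=8·0+1=1
…
a_2=7:  p_2=7·9+8=71,  q_2=7·1+1=8
a_3=1:  p_3=1·71+9=80,  q_3=1·8+1=9
→ (80, 9).  Check: 80²=6400, 79·9²=6399, difference 1.

80 9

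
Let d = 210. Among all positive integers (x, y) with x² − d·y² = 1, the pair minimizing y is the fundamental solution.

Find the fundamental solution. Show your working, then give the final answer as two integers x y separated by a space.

29 2

√210 = [14; 2,28, …], period ℓ=2 (even) → k=1
a_0=14:  p_0=14·1+0=14,  q_0=14·0+1=1
a_1=2:  p_1=2·14+1=29,  q_1=2·1+0=2
→ (29, 2).  Check: 29²=841, 210·2²=840, difference 1.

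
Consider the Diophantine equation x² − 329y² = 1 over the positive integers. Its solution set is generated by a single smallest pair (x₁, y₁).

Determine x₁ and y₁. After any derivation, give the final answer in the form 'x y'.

2376415 131016

d=329: √d = [18; 7,4,2,1,1,4,1,1,2,4,7,36] (ℓ=12, even), read p_11/q_11
step 0: (18, 1)  from 18·(1,0) + (0,1)
step 1: (127, 7)  from 7·(18,1) + (1,0)
step 2: (526, 29)  from 4·(127,7) + (18,1)
…
step 4: (1705, 94)  from 1·(1179,65) + (526,29)
…
step 6: (13241, 730)  from 4·(2884,159) + (1705,94)
…
step 9: (74857, 4127)  from 2·(29366,1619) + (16125,889)
step 10: (328794, 18127)  from 4·(74857,4127) + (29366,1619)
step 11: (2376415, 131016)  from 7·(328794,18127) + (74857,4127)
→ (2376415, 131016).  Check: 2376415²=5647348252225, 329·131016²=5647348252224, difference 1.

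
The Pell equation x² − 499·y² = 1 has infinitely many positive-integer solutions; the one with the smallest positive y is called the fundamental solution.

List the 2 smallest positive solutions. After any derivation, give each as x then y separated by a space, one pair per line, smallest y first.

√499 = [22; 2,1,21,1,2,44, …], period ℓ=6 (even) → k=5
a_0=22:  p_0=22·1+0=22,  q_0=22·0+1=1
…
a_2=1:  p_2=1·45+22=67,  q_2=1·2+1=3
a_3=21:  p_3=21·67+45=1452,  q_3=21·3+2=65
a_4=1:  p_4=1·1452+67=1519,  q_4=1·65+3=68
a_5=2:  p_5=2·1519+1452=4490,  q_5=2·68+65=201
fundamental: x₁=4490, y₁=201  (since 20160100 − 499·40401 = 1)
(x_2, y_2) = (4490·4490 + 499·201·201, 4490·201 + 201·4490) = (40320199, 1804980)

4490 201
40320199 1804980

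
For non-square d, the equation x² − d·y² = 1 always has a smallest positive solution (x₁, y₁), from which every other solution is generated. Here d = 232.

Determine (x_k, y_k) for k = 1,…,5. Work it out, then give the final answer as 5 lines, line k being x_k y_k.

d=232: √d = [15; 4,3,7,3,4,30] (ℓ=6, even), read p_5/q_5
step 0: (15, 1)  from 15·(1,0) + (0,1)
step 1: (61, 4)  from 4·(15,1) + (1,0)
…
step 4: (4539, 298)  from 3·(1447,95) + (198,13)
step 5: (19603, 1287)  from 4·(4539,298) + (1447,95)
→ (19603, 1287).  Check: 19603²=384277609, 232·1287²=384277608, difference 1.
n=2: (19603,1287)∘(19603,1287) = (19603·19603+232·1287·1287, 19603·1287+1287·19603) = (768555217,50458122)
n=3: (768555217,50458122)∘(19603,1287) = (19603·768555217+232·1287·50458122, 19603·50458122+1287·768555217) = (30131975818099,1978261129845)
n=4: (30131975818099,1978261129845)∘(19603,1287) = (19603·30131975818099+232·1287·1978261129845, 19603·1978261129845+1287·30131975818099) = (1181354243155834177,77559705806244948)
n=5: (1181354243155834177,77559705806244948)∘(19603,1287) = (19603·1181354243155834177+232·1287·77559705806244948, 19603·77559705806244948+1287·1181354243155834177) = (46316174427035658925363,3040805823861378301443)

19603 1287
768555217 50458122
30131975818099 1978261129845
1181354243155834177 77559705806244948
46316174427035658925363 3040805823861378301443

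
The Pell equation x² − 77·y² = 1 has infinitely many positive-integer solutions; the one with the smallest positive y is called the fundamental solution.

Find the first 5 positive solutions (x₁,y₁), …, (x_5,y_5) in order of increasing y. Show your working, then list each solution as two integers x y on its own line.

d=77: √d = [8; 1,3,2,3,1,16] (ℓ=6, even), read p_5/q_5
i=0: a=8 ⇒ p=8, q=1
i=1: a=1 ⇒ p=9, q=1
…
i=4: a=3 ⇒ p=272, q=31
i=5: a=1 ⇒ p=351, q=40
→ (351, 40).  Check: 351²=123201, 77·40²=123200, difference 1.
(x_2, y_2) = (351·351 + 77·40·40, 351·40 + 40·351) = (246401, 28080)
(x_3, y_3) = (351·246401 + 77·40·28080, 351·28080 + 40·246401) = (172973151, 19712120)
(x_4, y_4) = (351·172973151 + 77·40·19712120, 351·19712120 + 40·172973151) = (121426905601, 13837880160)
(x_5, y_5) = (351·121426905601 + 77·40·13837880160, 351·13837880160 + 40·121426905601) = (85241514758751, 9714172160200)

351 40
246401 28080
172973151 19712120
121426905601 13837880160
85241514758751 9714172160200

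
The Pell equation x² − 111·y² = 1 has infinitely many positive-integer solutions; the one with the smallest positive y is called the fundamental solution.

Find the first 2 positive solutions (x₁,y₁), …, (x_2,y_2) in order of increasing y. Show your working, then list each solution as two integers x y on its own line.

d=111: √d = [10; 1,1,6,1,1,20] (ℓ=6, even), read p_5/q_5
k=0  a_k=10  p_k/q_k = 10/1
…
k=2  a_k=1  p_k/q_k = 21/2
…
k=4  a_k=1  p_k/q_k = 158/15
k=5  a_k=1  p_k/q_k = 295/28
(x₁, y₁) = (295, 28);  295² − 111·28² = 1 ✓
n=2: (295,28)∘(295,28) = (295·295+111·28·28, 295·28+28·295) = (174049,16520)

295 28
174049 16520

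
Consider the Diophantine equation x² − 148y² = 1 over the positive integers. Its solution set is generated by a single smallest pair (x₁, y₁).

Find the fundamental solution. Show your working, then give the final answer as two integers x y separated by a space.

d=148: √d = [12; 6,24] (ℓ=2, even), read p_1/q_1
step 0: (12, 1)  from 12·(1,0) + (0,1)
step 1: (73, 6)  from 6·(12,1) + (1,0)
fundamental: x₁=73, y₁=6  (since 5329 − 148·36 = 1)

73 6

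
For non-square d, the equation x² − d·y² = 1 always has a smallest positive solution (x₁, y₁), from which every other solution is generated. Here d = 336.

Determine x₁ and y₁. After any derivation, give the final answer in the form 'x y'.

d=336: √d = [18; 3,36] (ℓ=2, even), read p_1/q_1
k=0  a_k=18  p_k/q_k = 18/1
k=1  a_k=3  p_k/q_k = 55/3
fundamental: x₁=55, y₁=3  (since 3025 − 336·9 = 1)

55 3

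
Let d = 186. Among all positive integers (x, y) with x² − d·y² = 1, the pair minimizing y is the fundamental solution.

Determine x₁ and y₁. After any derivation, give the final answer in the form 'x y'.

7501 550

[13; 1,1,1,3,4,3,1,1,1,26] for √186; ℓ=10 ⇒ convergent index 9
step 0: (13, 1)  from 13·(1,0) + (0,1)
step 1: (14, 1)  from 1·(13,1) + (1,0)
step 2: (27, 2)  from 1·(14,1) + (13,1)
step 3: (41, 3)  from 1·(27,2) + (14,1)
…
step 5: (641, 47)  from 4·(150,11) + (41,3)
…
step 8: (4787, 351)  from 1·(2714,199) + (2073,152)
step 9: (7501, 550)  from 1·(4787,351) + (2714,199)
(x₁, y₁) = (7501, 550);  7501² − 186·550² = 1 ✓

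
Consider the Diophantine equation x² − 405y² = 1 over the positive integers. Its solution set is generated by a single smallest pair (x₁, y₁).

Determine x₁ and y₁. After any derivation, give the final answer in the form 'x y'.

161 8

√405 = [20; 8,40, …], period ℓ=2 (even) → k=1
k=0  a_k=20  p_k/q_k = 20/1
k=1  a_k=8  p_k/q_k = 161/8
fundamental: x₁=161, y₁=8  (since 25921 − 405·64 = 1)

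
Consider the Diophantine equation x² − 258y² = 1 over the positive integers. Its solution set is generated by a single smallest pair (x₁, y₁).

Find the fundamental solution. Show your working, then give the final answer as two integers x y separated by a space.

257 16

√258 → a₀=16, period (16,32); ℓ=2 even so k=1
i=0: a=16 ⇒ p=16, q=1
i=1: a=16 ⇒ p=257, q=16
→ (257, 16).  Check: 257²=66049, 258·16²=66048, difference 1.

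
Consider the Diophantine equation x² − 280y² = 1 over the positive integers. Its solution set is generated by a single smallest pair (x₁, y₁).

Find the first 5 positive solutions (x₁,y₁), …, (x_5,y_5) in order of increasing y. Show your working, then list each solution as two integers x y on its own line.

251 15
126001 7530
63252251 3780045
31752504001 1897575060
15939693756251 952578900075

[16; 1,2,1,2,1,32] for √280; ℓ=6 ⇒ convergent index 5
i=0: a=16 ⇒ p=16, q=1
…
i=4: a=2 ⇒ p=184, q=11
i=5: a=1 ⇒ p=251, q=15
fundamental: x₁=251, y₁=15  (since 63001 − 280·225 = 1)
k=2:  x_2 = 251·251+280·15·15 = 126001,  y_2 = 251·15+15·251 = 7530
k=3:  x_3 = 251·126001+280·15·7530 = 63252251,  y_3 = 251·7530+15·126001 = 3780045
k=4:  x_4 = 251·63252251+280·15·3780045 = 31752504001,  y_4 = 251·3780045+15·63252251 = 1897575060
k=5:  x_5 = 251·31752504001+280·15·1897575060 = 15939693756251,  y_5 = 251·1897575060+15·31752504001 = 952578900075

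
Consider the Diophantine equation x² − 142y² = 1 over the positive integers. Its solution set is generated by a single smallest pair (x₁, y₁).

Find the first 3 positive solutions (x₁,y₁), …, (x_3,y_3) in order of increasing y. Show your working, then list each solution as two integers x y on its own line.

143 12
40897 3432
11696399 981540

√142 = [11; 1,10,1,22, …], period ℓ=4 (even) → k=3
step 0: (11, 1)  from 11·(1,0) + (0,1)
step 1: (12, 1)  from 1·(11,1) + (1,0)
step 2: (131, 11)  from 10·(12,1) + (11,1)
step 3: (143, 12)  from 1·(131,11) + (12,1)
→ (143, 12).  Check: 143²=20449, 142·12²=20448, difference 1.
n=2: (143,12)∘(143,12) = (143·143+142·12·12, 143·12+12·143) = (40897,3432)
n=3: (40897,3432)∘(143,12) = (143·40897+142·12·3432, 143·3432+12·40897) = (11696399,981540)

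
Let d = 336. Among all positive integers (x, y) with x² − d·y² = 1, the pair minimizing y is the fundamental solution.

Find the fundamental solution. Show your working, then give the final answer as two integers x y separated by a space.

[18; 3,36] for √336; ℓ=2 ⇒ convergent index 1
step 0: (18, 1)  from 18·(1,0) + (0,1)
step 1: (55, 3)  from 3·(18,1) + (1,0)
→ (55, 3).  Check: 55²=3025, 336·3²=3024, difference 1.

55 3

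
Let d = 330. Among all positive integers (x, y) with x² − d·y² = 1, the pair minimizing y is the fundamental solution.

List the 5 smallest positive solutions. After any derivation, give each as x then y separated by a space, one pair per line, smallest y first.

109 6
23761 1308
5179789 285138
1129170241 62158776
246153932749 13550328030

√330 = [18; 6,36, …], period ℓ=2 (even) → k=1
k=0  a_k=18  p_k/q_k = 18/1
k=1  a_k=6  p_k/q_k = 109/6
fundamental: x₁=109, y₁=6  (since 11881 − 330·36 = 1)
(x_2, y_2) = (109·109 + 330·6·6, 109·6 + 6·109) = (23761, 1308)
(x_3, y_3) = (109·23761 + 330·6·1308, 109·1308 + 6·23761) = (5179789, 285138)
(x_4, y_4) = (109·5179789 + 330·6·285138, 109·285138 + 6·5179789) = (1129170241, 62158776)
(x_5, y_5) = (109·1129170241 + 330·6·62158776, 109·62158776 + 6·1129170241) = (246153932749, 13550328030)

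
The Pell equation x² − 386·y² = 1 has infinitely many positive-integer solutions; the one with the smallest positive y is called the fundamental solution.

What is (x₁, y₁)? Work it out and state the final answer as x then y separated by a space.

111555 5678

√386 = [19; 1,1,1,4,1,18,1,4,1,1,1,38, …], period ℓ=12 (even) → k=11
i=0: a=19 ⇒ p=19, q=1
i=1: a=1 ⇒ p=20, q=1
i=2: a=1 ⇒ p=39, q=2
i=3: a=1 ⇒ p=59, q=3
i=4: a=4 ⇒ p=275, q=14
i=5: a=1 ⇒ p=334, q=17
i=6: a=18 ⇒ p=6287, q=320
i=7: a=1 ⇒ p=6621, q=337
i=8: a=4 ⇒ p=32771, q=1668
i=9: a=1 ⇒ p=39392, q=2005
i=10: a=1 ⇒ p=72163, q=3673
i=11: a=1 ⇒ p=111555, q=5678
→ (111555, 5678).  Check: 111555²=12444518025, 386·5678²=12444518024, difference 1.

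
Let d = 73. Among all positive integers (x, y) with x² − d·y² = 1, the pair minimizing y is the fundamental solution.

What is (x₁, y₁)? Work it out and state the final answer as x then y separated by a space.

2281249 267000

√73 → a₀=8, period (1,1,5,5,1,1,16); ℓ=7 odd so k=13
k=0  a_k=8  p_k/q_k = 8/1
…
k=2  a_k=1  p_k/q_k = 17/2
…
k=4  a_k=5  p_k/q_k = 487/57
…
k=6  a_k=1  p_k/q_k = 1068/125
k=7  a_k=16  p_k/q_k = 17669/2068
k=8  a_k=1  p_k/q_k = 18737/2193
k=9  a_k=1  p_k/q_k = 36406/4261
k=10  a_k=5  p_k/q_k = 200767/23498
…
k=12  a_k=1  p_k/q_k = 1241008/145249
k=13  a_k=1  p_k/q_k = 2281249/267000
→ (2281249, 267000).  Check: 2281249²=5204097000001, 73·267000²=5204097000000, difference 1.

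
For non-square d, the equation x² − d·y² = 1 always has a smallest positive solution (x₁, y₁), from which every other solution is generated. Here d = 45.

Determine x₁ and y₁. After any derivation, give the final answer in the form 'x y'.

√45 = [6; 1,2,2,2,1,12, …], period ℓ=6 (even) → k=5
a_0=6:  p_0=6·1+0=6,  q_0=6·0+1=1
a_1=1:  p_1=1·6+1=7,  q_1=1·1+0=1
a_2=2:  p_2=2·7+6=20,  q_2=2·1+1=3
…
a_4=2:  p_4=2·47+20=114,  q_4=2·7+3=17
a_5=1:  p_5=1·114+47=161,  q_5=1·17+7=24
fundamental: x₁=161, y₁=24  (since 25921 − 45·576 = 1)

161 24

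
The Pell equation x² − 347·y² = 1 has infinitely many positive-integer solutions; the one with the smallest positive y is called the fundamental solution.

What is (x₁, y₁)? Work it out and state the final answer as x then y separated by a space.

641602 34443

[18; 1,1,1,2,4,…,1,1,36] for √347; ℓ=14 ⇒ convergent index 13
a_0=18:  p_0=18·1+0=18,  q_0=18·0+1=1
a_1=1:  p_1=1·18+1=19,  q_1=1·1+0=1
…
a_3=1:  p_3=1·37+19=56,  q_3=1·2+1=3
…
a_5=4:  p_5=4·149+56=652,  q_5=4·8+3=35
a_6=1:  p_6=1·652+149=801,  q_6=1·35+8=43
a_7=17:  p_7=17·801+652=14269,  q_7=17·43+35=766
a_8=1:  p_8=1·14269+801=15070,  q_8=1·766+43=809
…
a_11=1:  p_11=1·164168+74549=238717,  q_11=1·8813+4002=12815
a_12=1:  p_12=1·238717+164168=402885,  q_12=1·12815+8813=21628
a_13=1:  p_13=1·402885+238717=641602,  q_13=1·21628+12815=34443
fundamental: x₁=641602, y₁=34443  (since 411653126404 − 347·1186320249 = 1)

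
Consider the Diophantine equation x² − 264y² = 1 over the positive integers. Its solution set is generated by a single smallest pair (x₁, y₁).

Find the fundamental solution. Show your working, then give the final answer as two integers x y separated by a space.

65 4

d=264: √d = [16; 4,32] (ℓ=2, even), read p_1/q_1
a_0=16:  p_0=16·1+0=16,  q_0=16·0+1=1
a_1=4:  p_1=4·16+1=65,  q_1=4·1+0=4
(x₁, y₁) = (65, 4);  65² − 264·4² = 1 ✓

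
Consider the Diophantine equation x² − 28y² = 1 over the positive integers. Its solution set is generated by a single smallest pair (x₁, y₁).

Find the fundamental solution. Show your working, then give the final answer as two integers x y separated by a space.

√28 → a₀=5, period (3,2,3,10); ℓ=4 even so k=3
k=0  a_k=5  p_k/q_k = 5/1
…
k=2  a_k=2  p_k/q_k = 37/7
k=3  a_k=3  p_k/q_k = 127/24
fundamental: x₁=127, y₁=24  (since 16129 − 28·576 = 1)

127 24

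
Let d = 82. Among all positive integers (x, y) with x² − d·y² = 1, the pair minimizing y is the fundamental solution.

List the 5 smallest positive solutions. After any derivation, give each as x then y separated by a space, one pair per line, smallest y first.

√82 = [9; 18, …], period ℓ=1 (odd) → k=1
step 0: (9, 1)  from 9·(1,0) + (0,1)
step 1: (163, 18)  from 18·(9,1) + (1,0)
→ (163, 18).  Check: 163²=26569, 82·18²=26568, difference 1.
(x_2, y_2) = (163·163 + 82·18·18, 163·18 + 18·163) = (53137, 5868)
(x_3, y_3) = (163·53137 + 82·18·5868, 163·5868 + 18·53137) = (17322499, 1912950)
(x_4, y_4) = (163·17322499 + 82·18·1912950, 163·1912950 + 18·17322499) = (5647081537, 623615832)
(x_5, y_5) = (163·5647081537 + 82·18·623615832, 163·623615832 + 18·5647081537) = (1840931258563, 203296848282)

163 18
53137 5868
17322499 1912950
5647081537 623615832
1840931258563 203296848282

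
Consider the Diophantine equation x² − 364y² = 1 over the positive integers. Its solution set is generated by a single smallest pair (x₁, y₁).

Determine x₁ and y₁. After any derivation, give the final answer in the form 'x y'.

4954951 259710

√364 → a₀=19, period (12,1,2,3,1,8,1,3,2,1,12,38); ℓ=12 even so k=11
step 0: (19, 1)  from 19·(1,0) + (0,1)
step 1: (229, 12)  from 12·(19,1) + (1,0)
step 2: (248, 13)  from 1·(229,12) + (19,1)
…
step 4: (2423, 127)  from 3·(725,38) + (248,13)
…
step 6: (27607, 1447)  from 8·(3148,165) + (2423,127)
…
step 9: (270499, 14178)  from 2·(119872,6283) + (30755,1612)
step 10: (390371, 20461)  from 1·(270499,14178) + (119872,6283)
step 11: (4954951, 259710)  from 12·(390371,20461) + (270499,14178)
(x₁, y₁) = (4954951, 259710);  4954951² − 364·259710² = 1 ✓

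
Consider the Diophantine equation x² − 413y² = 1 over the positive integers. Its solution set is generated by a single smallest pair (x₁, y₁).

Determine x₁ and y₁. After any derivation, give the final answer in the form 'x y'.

√413 = [20; 3,9,1,4,1,9,3,40, …], period ℓ=8 (even) → k=7
k=0  a_k=20  p_k/q_k = 20/1
k=1  a_k=3  p_k/q_k = 61/3
k=2  a_k=9  p_k/q_k = 569/28
…
k=4  a_k=4  p_k/q_k = 3089/152
k=5  a_k=1  p_k/q_k = 3719/183
k=6  a_k=9  p_k/q_k = 36560/1799
k=7  a_k=3  p_k/q_k = 113399/5580
fundamental: x₁=113399, y₁=5580  (since 12859333201 − 413·31136400 = 1)

113399 5580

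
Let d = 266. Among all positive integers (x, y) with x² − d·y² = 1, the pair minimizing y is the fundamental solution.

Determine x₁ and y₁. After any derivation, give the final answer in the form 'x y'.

685 42

d=266: √d = [16; 3,4,3,32] (ℓ=4, even), read p_3/q_3
i=0: a=16 ⇒ p=16, q=1
…
i=2: a=4 ⇒ p=212, q=13
i=3: a=3 ⇒ p=685, q=42
(x₁, y₁) = (685, 42);  685² − 266·42² = 1 ✓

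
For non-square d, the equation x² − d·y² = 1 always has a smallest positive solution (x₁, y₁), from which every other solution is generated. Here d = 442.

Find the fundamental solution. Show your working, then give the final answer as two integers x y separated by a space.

d=442: √d = [21; 42] (ℓ=1, odd), read p_1/q_1
a_0=21:  p_0=21·1+0=21,  q_0=21·0+1=1
a_1=42:  p_1=42·21+1=883,  q_1=42·1+0=42
(x₁, y₁) = (883, 42);  883² − 442·42² = 1 ✓

883 42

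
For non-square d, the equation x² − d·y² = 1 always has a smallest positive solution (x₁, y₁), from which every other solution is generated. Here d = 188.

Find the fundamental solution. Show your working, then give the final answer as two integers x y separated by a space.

√188 → a₀=13, period (1,2,2,6,2,2,1,26); ℓ=8 even so k=7
k=0  a_k=13  p_k/q_k = 13/1
…
k=3  a_k=2  p_k/q_k = 96/7
k=4  a_k=6  p_k/q_k = 617/45
…
k=6  a_k=2  p_k/q_k = 3277/239
k=7  a_k=1  p_k/q_k = 4607/336
fundamental: x₁=4607, y₁=336  (since 21224449 − 188·112896 = 1)

4607 336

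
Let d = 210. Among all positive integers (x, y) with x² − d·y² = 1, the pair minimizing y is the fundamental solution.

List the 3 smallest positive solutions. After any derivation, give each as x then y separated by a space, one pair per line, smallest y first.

d=210: √d = [14; 2,28] (ℓ=2, even), read p_1/q_1
a_0=14:  p_0=14·1+0=14,  q_0=14·0+1=1
a_1=2:  p_1=2·14+1=29,  q_1=2·1+0=2
(x₁, y₁) = (29, 2);  29² − 210·2² = 1 ✓
(29+2√210)^2 = 1681 + 116√210
(29+2√210)^3 = 97469 + 6726√210

29 2
1681 116
97469 6726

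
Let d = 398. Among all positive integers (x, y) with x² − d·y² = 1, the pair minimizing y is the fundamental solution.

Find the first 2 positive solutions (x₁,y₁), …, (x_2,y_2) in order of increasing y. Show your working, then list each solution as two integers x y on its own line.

√398 → a₀=19, period (1,18,1,38); ℓ=4 even so k=3
k=0  a_k=19  p_k/q_k = 19/1
k=1  a_k=1  p_k/q_k = 20/1
k=2  a_k=18  p_k/q_k = 379/19
k=3  a_k=1  p_k/q_k = 399/20
→ (399, 20).  Check: 399²=159201, 398·20²=159200, difference 1.
(399+20√398)^2 = 318401 + 15960√398

399 20
318401 15960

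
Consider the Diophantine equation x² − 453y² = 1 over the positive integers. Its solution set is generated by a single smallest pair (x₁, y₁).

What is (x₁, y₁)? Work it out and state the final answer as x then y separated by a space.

1653751 77700

√453 = [21; 3,1,1,10,14,10,1,1,3,42, …], period ℓ=10 (even) → k=9
k=0  a_k=21  p_k/q_k = 21/1
…
k=2  a_k=1  p_k/q_k = 85/4
…
k=8  a_k=1  p_k/q_k = 469329/22051
k=9  a_k=3  p_k/q_k = 1653751/77700
fundamental: x₁=1653751, y₁=77700  (since 2734892370001 − 453·6037290000 = 1)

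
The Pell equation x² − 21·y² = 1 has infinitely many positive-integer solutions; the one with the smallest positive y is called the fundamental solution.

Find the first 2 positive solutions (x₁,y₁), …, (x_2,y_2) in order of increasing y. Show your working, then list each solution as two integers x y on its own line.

55 12
6049 1320

√21 → a₀=4, period (1,1,2,1,1,8); ℓ=6 even so k=5
a_0=4:  p_0=4·1+0=4,  q_0=4·0+1=1
a_1=1:  p_1=1·4+1=5,  q_1=1·1+0=1
…
a_3=2:  p_3=2·9+5=23,  q_3=2·2+1=5
a_4=1:  p_4=1·23+9=32,  q_4=1·5+2=7
a_5=1:  p_5=1·32+23=55,  q_5=1·7+5=12
fundamental: x₁=55, y₁=12  (since 3025 − 21·144 = 1)
k=2:  x_2 = 55·55+21·12·12 = 6049,  y_2 = 55·12+12·55 = 1320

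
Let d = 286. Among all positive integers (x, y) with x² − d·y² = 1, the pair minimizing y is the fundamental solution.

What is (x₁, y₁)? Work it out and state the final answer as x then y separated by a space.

561835 33222

√286 = [16; 1,10,3,3,2,3,3,10,1,32, …], period ℓ=10 (even) → k=9
i=0: a=16 ⇒ p=16, q=1
…
i=5: a=2 ⇒ p=4397, q=260
i=6: a=3 ⇒ p=15102, q=893
…
i=8: a=10 ⇒ p=512132, q=30283
i=9: a=1 ⇒ p=561835, q=33222
→ (561835, 33222).  Check: 561835²=315658567225, 286·33222²=315658567224, difference 1.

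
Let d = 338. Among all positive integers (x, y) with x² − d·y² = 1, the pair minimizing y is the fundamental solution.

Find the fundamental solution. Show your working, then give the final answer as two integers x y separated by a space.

√338 → a₀=18, period (2,1,1,2,36); ℓ=5 odd so k=9
i=0: a=18 ⇒ p=18, q=1
…
i=2: a=1 ⇒ p=55, q=3
…
i=4: a=2 ⇒ p=239, q=13
…
i=7: a=1 ⇒ p=26327, q=1432
i=8: a=1 ⇒ p=43958, q=2391
i=9: a=2 ⇒ p=114243, q=6214
(x₁, y₁) = (114243, 6214);  114243² − 338·6214² = 1 ✓

114243 6214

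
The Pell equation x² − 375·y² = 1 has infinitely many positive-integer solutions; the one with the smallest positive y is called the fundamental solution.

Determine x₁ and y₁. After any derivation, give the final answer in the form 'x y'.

15124 781

√375 = [19; 2,1,2,1,5,1,2,1,2,38, …], period ℓ=10 (even) → k=9
k=0  a_k=19  p_k/q_k = 19/1
…
k=2  a_k=1  p_k/q_k = 58/3
k=3  a_k=2  p_k/q_k = 155/8
k=4  a_k=1  p_k/q_k = 213/11
k=5  a_k=5  p_k/q_k = 1220/63
k=6  a_k=1  p_k/q_k = 1433/74
k=7  a_k=2  p_k/q_k = 4086/211
k=8  a_k=1  p_k/q_k = 5519/285
k=9  a_k=2  p_k/q_k = 15124/781
fundamental: x₁=15124, y₁=781  (since 228735376 − 375·609961 = 1)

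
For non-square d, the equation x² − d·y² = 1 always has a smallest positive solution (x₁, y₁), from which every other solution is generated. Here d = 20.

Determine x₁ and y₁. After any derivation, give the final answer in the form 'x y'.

d=20: √d = [4; 2,8] (ℓ=2, even), read p_1/q_1
k=0  a_k=4  p_k/q_k = 4/1
k=1  a_k=2  p_k/q_k = 9/2
(x₁, y₁) = (9, 2);  9² − 20·2² = 1 ✓

9 2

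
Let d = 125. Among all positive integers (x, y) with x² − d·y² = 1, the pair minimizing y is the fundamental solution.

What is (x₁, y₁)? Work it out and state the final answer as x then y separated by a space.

930249 83204

[11; 5,1,1,5,22] for √125; ℓ=5 ⇒ convergent index 9
k=0  a_k=11  p_k/q_k = 11/1
k=1  a_k=5  p_k/q_k = 56/5
…
k=3  a_k=1  p_k/q_k = 123/11
…
k=7  a_k=1  p_k/q_k = 91444/8179
k=8  a_k=1  p_k/q_k = 167761/15005
k=9  a_k=5  p_k/q_k = 930249/83204
fundamental: x₁=930249, y₁=83204  (since 865363202001 − 125·6922905616 = 1)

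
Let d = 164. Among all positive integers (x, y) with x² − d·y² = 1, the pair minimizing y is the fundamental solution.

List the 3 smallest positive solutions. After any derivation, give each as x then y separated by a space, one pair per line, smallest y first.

√164 = [12; 1,4,6,4,1,24, …], period ℓ=6 (even) → k=5
i=0: a=12 ⇒ p=12, q=1
i=1: a=1 ⇒ p=13, q=1
i=2: a=4 ⇒ p=64, q=5
i=3: a=6 ⇒ p=397, q=31
i=4: a=4 ⇒ p=1652, q=129
i=5: a=1 ⇒ p=2049, q=160
fundamental: x₁=2049, y₁=160  (since 4198401 − 164·25600 = 1)
(x_2, y_2) = (2049·2049 + 164·160·160, 2049·160 + 160·2049) = (8396801, 655680)
(x_3, y_3) = (2049·8396801 + 164·160·655680, 2049·655680 + 160·8396801) = (34410088449, 2686976480)

2049 160
8396801 655680
34410088449 2686976480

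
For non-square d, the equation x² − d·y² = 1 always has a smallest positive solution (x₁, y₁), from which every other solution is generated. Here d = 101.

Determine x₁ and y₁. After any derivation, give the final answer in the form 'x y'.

√101 → a₀=10, period (20); ℓ=1 odd so k=1
i=0: a=10 ⇒ p=10, q=1
i=1: a=20 ⇒ p=201, q=20
→ (201, 20).  Check: 201²=40401, 101·20²=40400, difference 1.

201 20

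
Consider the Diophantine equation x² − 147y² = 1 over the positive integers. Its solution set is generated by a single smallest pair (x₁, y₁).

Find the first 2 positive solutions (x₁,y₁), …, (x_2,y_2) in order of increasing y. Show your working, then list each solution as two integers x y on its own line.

[12; 8,24] for √147; ℓ=2 ⇒ convergent index 1
i=0: a=12 ⇒ p=12, q=1
i=1: a=8 ⇒ p=97, q=8
fundamental: x₁=97, y₁=8  (since 9409 − 147·64 = 1)
n=2: (97,8)∘(97,8) = (97·97+147·8·8, 97·8+8·97) = (18817,1552)

97 8
18817 1552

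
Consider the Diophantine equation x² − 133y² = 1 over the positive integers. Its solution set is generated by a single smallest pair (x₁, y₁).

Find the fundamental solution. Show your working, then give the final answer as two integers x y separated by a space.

2588599 224460

√133 → a₀=11, period (1,1,7,5,1,…,1,1,22); ℓ=16 even so k=15
step 0: (11, 1)  from 11·(1,0) + (0,1)
…
step 2: (23, 2)  from 1·(12,1) + (11,1)
…
step 6: (1949, 169)  from 1·(1061,92) + (888,77)
…
step 8: (7969, 691)  from 2·(3010,261) + (1949,169)
step 9: (10979, 952)  from 1·(7969,691) + (3010,261)
…
step 11: (29927, 2595)  from 1·(18948,1643) + (10979,952)
…
step 14: (1378591, 119539)  from 1·(1210008,104921) + (168583,14618)
step 15: (2588599, 224460)  from 1·(1378591,119539) + (1210008,104921)
(x₁, y₁) = (2588599, 224460);  2588599² − 133·224460² = 1 ✓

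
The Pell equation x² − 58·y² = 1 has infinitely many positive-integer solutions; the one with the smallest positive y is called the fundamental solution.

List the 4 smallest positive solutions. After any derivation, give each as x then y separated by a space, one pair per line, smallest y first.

√58 = [7; 1,1,1,1,1,1,14, …], period ℓ=7 (odd) → k=13
step 0: (7, 1)  from 7·(1,0) + (0,1)
…
step 3: (23, 3)  from 1·(15,2) + (8,1)
step 4: (38, 5)  from 1·(23,3) + (15,2)
…
step 6: (99, 13)  from 1·(61,8) + (38,5)
step 7: (1447, 190)  from 14·(99,13) + (61,8)
…
step 9: (2993, 393)  from 1·(1546,203) + (1447,190)
step 10: (4539, 596)  from 1·(2993,393) + (1546,203)
step 11: (7532, 989)  from 1·(4539,596) + (2993,393)
step 12: (12071, 1585)  from 1·(7532,989) + (4539,596)
step 13: (19603, 2574)  from 1·(12071,1585) + (7532,989)
→ (19603, 2574).  Check: 19603²=384277609, 58·2574²=384277608, difference 1.
n=2: (19603,2574)∘(19603,2574) = (19603·19603+58·2574·2574, 19603·2574+2574·19603) = (768555217,100916244)
n=3: (768555217,100916244)∘(19603,2574) = (19603·768555217+58·2574·100916244, 19603·100916244+2574·768555217) = (30131975818099,3956522259690)
n=4: (30131975818099,3956522259690)∘(19603,2574) = (19603·30131975818099+58·2574·3956522259690, 19603·3956522259690+2574·30131975818099) = (1181354243155834177,155119411612489896)

19603 2574
768555217 100916244
30131975818099 3956522259690
1181354243155834177 155119411612489896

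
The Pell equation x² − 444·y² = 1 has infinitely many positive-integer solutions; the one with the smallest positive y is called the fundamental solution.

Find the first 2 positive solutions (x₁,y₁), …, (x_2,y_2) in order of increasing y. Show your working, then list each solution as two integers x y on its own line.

√444 → a₀=21, period (14,42); ℓ=2 even so k=1
a_0=21:  p_0=21·1+0=21,  q_0=21·0+1=1
a_1=14:  p_1=14·21+1=295,  q_1=14·1+0=14
(x₁, y₁) = (295, 14);  295² − 444·14² = 1 ✓
(295+14√444)^2 = 174049 + 8260√444

295 14
174049 8260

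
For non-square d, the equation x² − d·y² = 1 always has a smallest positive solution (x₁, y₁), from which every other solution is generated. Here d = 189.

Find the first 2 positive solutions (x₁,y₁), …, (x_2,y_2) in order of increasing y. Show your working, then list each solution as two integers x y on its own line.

[13; 1,2,1,26] for √189; ℓ=4 ⇒ convergent index 3
i=0: a=13 ⇒ p=13, q=1
…
i=2: a=2 ⇒ p=41, q=3
i=3: a=1 ⇒ p=55, q=4
→ (55, 4).  Check: 55²=3025, 189·4²=3024, difference 1.
k=2:  x_2 = 55·55+189·4·4 = 6049,  y_2 = 55·4+4·55 = 440

55 4
6049 440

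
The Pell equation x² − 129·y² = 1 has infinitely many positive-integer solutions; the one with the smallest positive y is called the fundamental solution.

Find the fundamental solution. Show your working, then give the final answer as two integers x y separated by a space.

√129 → a₀=11, period (2,1,3,1,6,1,3,1,2,22); ℓ=10 even so k=9
step 0: (11, 1)  from 11·(1,0) + (0,1)
…
step 4: (159, 14)  from 1·(125,11) + (34,3)
step 5: (1079, 95)  from 6·(159,14) + (125,11)
…
step 8: (6031, 531)  from 1·(4793,422) + (1238,109)
step 9: (16855, 1484)  from 2·(6031,531) + (4793,422)
(x₁, y₁) = (16855, 1484);  16855² − 129·1484² = 1 ✓

16855 1484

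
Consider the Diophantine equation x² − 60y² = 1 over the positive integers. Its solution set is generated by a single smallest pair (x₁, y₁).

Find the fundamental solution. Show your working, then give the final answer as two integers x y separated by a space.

√60 → a₀=7, period (1,2,1,14); ℓ=4 even so k=3
step 0: (7, 1)  from 7·(1,0) + (0,1)
…
step 2: (23, 3)  from 2·(8,1) + (7,1)
step 3: (31, 4)  from 1·(23,3) + (8,1)
→ (31, 4).  Check: 31²=961, 60·4²=960, difference 1.

31 4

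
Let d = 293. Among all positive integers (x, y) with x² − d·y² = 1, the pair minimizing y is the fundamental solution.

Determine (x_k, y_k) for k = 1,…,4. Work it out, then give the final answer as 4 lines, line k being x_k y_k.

12320649 719780
303596783562401 17736313474440
7481018815602612315849 437045785745090703340
184342013978870716056521769601 10769375446188914321717060880

√293 → a₀=17, period (8,1,1,8,34); ℓ=5 odd so k=9
k=0  a_k=17  p_k/q_k = 17/1
k=1  a_k=8  p_k/q_k = 137/8
k=2  a_k=1  p_k/q_k = 154/9
k=3  a_k=1  p_k/q_k = 291/17
…
k=7  a_k=1  p_k/q_k = 764593/44668
k=8  a_k=1  p_k/q_k = 1444507/84389
k=9  a_k=8  p_k/q_k = 12320649/719780
(x₁, y₁) = (12320649, 719780);  12320649² − 293·719780² = 1 ✓
(12320649+719780√293)^2 = 303596783562401 + 17736313474440√293
(12320649+719780√293)^3 = 7481018815602612315849 + 437045785745090703340√293
(12320649+719780√293)^4 = 184342013978870716056521769601 + 10769375446188914321717060880√293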